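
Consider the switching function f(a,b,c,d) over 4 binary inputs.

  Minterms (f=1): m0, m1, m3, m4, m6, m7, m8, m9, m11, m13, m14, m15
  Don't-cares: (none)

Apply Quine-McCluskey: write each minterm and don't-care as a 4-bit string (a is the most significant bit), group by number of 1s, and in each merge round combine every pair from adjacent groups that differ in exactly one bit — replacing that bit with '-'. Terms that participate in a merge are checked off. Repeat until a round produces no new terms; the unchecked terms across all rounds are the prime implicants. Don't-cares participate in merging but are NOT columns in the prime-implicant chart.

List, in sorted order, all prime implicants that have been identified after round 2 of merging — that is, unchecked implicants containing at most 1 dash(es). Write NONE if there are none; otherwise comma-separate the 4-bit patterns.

0-00, 01-0

Round 0: 0000✓ 0001✓ 0011✓ 0100✓ 0110✓ 0111✓ 1000✓ 1001✓ 1011✓ 1101✓ 1110✓ 1111✓
Round 1: -000✓ -001✓ -011✓ -110✓ -111✓ 0-00 0-11✓ 00-1✓ 000-✓ 01-0 011-✓ 1-01✓ 1-11✓ 10-1✓ 100-✓ 11-1✓ 111-✓
Round 2: --11 -0-1 -00- -11- 1--1
PIs = {--11, -0-1, -00-, -11-, 0-00, 01-0, 1--1}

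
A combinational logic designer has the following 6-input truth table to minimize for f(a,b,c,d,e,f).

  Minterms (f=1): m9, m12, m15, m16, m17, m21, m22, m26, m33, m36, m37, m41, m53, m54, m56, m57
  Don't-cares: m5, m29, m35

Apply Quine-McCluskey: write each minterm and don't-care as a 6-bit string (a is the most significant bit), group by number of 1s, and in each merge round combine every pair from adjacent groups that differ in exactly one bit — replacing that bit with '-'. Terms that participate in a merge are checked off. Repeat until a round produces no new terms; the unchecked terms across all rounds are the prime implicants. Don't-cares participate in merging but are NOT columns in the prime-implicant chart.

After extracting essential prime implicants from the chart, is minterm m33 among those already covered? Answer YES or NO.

NO

[col 0] 000101*, 001001*, 001100, 001111, 010000*, 010001*, 010101*, 010110*, 011010, 011101*, 100001*, 100011*, 100100*, 100101*, 101001*, 110101*, 110110*, 111000*, 111001*
[col 1] -00101*, -01001, -10101*, -10110, 0-0101*, 01-101, 010-01, 01000-, 1-0101*, 1-1001, 10-001, 100-01, 1000-1, 10010-, 11100-
[col 2] --0101
Prime implicants: --0101, -01001, -10110, 001100, 001111, 01-101, 010-01, 01000-, 011010, 1-1001, 10-001, 100-01, 1000-1, 10010-, 11100-
PI chart (minterm → PIs covering it):
  9 | -01001  (sole → essential)
  12 | 001100  (sole → essential)
  15 | 001111  (sole → essential)
  16 | 01000-  (sole → essential)
  17 | 010-01,01000-
  21 | --0101,01-101,010-01
  22 | -10110  (sole → essential)
  26 | 011010  (sole → essential)
  33 | 10-001,100-01,1000-1
  36 | 10010-  (sole → essential)
  37 | --0101,100-01,10010-
  41 | -01001,1-1001,10-001
  53 | --0101  (sole → essential)
  54 | -10110  (sole → essential)
  56 | 11100-  (sole → essential)
  57 | 1-1001,11100-
Essential prime implicants: --0101, -01001, -10110, 001100, 001111, 01000-, 011010, 10010-, 11100-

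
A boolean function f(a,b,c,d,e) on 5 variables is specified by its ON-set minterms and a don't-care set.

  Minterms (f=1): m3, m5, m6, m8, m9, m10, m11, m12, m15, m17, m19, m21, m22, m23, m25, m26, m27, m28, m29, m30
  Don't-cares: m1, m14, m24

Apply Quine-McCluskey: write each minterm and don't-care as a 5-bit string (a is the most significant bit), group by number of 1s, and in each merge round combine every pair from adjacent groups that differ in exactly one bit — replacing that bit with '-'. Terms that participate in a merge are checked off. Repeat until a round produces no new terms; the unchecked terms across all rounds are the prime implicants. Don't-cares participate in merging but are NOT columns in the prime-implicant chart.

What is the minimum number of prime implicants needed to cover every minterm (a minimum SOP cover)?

[col 0] 00001*, 00011*, 00101*, 00110*, 01000*, 01001*, 01010*, 01011*, 01100*, 01110*, 01111*, 10001*, 10011*, 10101*, 10110*, 10111*, 11000*, 11001*, 11010*, 11011*, 11100*, 11101*, 11110*
[col 1] -0001*, -0011*, -0101*, -0110*, -1000*, -1001*, -1010*, -1011*, -1100*, -1110*, 0-001*, 0-011*, 0-110*, 00-01*, 000-1*, 01-00*, 01-10*, 01-11*, 010-0*, 010-1*, 0100-*, 0101-*, 011-0*, 0111-*, 1-001*, 1-011*, 1-101*, 1-110*, 10-01*, 10-11*, 100-1*, 101-1*, 1011-, 11-00*, 11-01*, 11-10*, 110-0*, 110-1*, 1100-*, 1101-*, 111-0*, 1110-*
[col 2] --001*, --011*, --110, -0-01, -00-1*, -1-00*, -1-10*, -10-0*, -10-1*, -100-*, -101-*, -11-0*, 0-0-1*, 01--0*, 01-1-, 010--*, 1--01, 1-0-1*, 10--1, 11--0*, 11-0-, 110--*
[col 3] --0-1, -1--0, -10--
Prime implicants: --0-1, --110, -0-01, -1--0, -10--, 01-1-, 1--01, 10--1, 1011-, 11-0-
PI chart (minterm → PIs covering it):
  3 | --0-1  (sole → essential)
  5 | -0-01  (sole → essential)
  6 | --110  (sole → essential)
  8 | -1--0,-10--
  9 | --0-1,-10--
  10 | -1--0,-10--,01-1-
  11 | --0-1,-10--,01-1-
  12 | -1--0  (sole → essential)
  15 | 01-1-  (sole → essential)
  17 | --0-1,-0-01,1--01,10--1
  19 | --0-1,10--1
  21 | -0-01,1--01,10--1
  22 | --110,1011-
  23 | 10--1,1011-
  25 | --0-1,-10--,1--01,11-0-
  26 | -1--0,-10--
  27 | --0-1,-10--
  28 | -1--0,11-0-
  29 | 1--01,11-0-
  30 | --110,-1--0
Essential prime implicants: --0-1, --110, -0-01, -1--0, 01-1-
Petrick residual → 1--01, 10--1
Minimum SOP uses 7 PIs: c'e + cde' + b'd'e + be' + a'bd + ad'e + ab'e

7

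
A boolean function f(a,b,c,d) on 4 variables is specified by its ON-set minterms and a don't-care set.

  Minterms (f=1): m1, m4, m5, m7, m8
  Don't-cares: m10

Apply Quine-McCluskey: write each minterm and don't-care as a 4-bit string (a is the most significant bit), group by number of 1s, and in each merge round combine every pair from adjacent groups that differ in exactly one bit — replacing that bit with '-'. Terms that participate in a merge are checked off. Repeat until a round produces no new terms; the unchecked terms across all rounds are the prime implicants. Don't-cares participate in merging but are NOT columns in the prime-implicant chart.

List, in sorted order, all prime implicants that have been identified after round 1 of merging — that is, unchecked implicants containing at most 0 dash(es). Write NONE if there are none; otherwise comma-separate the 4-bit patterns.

NONE

[col 0] 0001*, 0100*, 0101*, 0111*, 1000*, 1010*
[col 1] 0-01, 01-1, 010-, 10-0
Prime implicants: 0-01, 01-1, 010-, 10-0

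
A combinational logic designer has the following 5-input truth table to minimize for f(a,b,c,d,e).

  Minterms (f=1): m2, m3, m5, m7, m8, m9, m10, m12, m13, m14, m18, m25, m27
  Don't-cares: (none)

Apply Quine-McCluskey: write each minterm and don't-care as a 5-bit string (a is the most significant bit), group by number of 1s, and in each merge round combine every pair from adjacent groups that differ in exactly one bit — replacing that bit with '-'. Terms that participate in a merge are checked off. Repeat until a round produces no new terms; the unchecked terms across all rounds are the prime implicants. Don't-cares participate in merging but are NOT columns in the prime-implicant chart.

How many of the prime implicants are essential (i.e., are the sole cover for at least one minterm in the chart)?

3

Round 0: 00010✓ 00011✓ 00101✓ 00111✓ 01000✓ 01001✓ 01010✓ 01100✓ 01101✓ 01110✓ 10010✓ 11001✓ 11011✓
Round 1: -0010 -1001 0-010 0-101 00-11 0001- 001-1 01-00✓ 01-01✓ 01-10✓ 010-0✓ 0100-✓ 011-0✓ 0110-✓ 110-1
Round 2: 01--0 01-0-
PIs = {-0010, -1001, 0-010, 0-101, 00-11, 0001-, 001-1, 01--0, 01-0-, 110-1}
Coverage chart:
  m2: -0010,0-010,0001-
  m3: 00-11,0001-
  m5: 0-101,001-1
  m7: 00-11,001-1
  m8: 01--0,01-0-
  m9: -1001,01-0-
  m10: 0-010,01--0
  m12: 01--0,01-0-
  m13: 0-101,01-0-
  m14: 01--0 ←essential
  m18: -0010 ←essential
  m25: -1001,110-1
  m27: 110-1 ←essential
Essential: -0010, 01--0, 110-1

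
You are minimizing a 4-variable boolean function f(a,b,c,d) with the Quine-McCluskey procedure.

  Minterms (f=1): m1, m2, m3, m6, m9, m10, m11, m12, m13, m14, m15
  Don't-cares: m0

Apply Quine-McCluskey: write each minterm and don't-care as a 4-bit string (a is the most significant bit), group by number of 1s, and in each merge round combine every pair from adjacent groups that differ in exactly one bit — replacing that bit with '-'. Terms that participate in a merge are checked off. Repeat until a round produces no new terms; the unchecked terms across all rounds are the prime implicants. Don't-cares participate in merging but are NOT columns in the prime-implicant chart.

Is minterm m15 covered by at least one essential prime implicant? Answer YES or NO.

size-2^0 implicants → 0000(✓)  0001(✓)  0010(✓)  0011(✓)  0110(✓)  1001(✓)  1010(✓)  1011(✓)  1100(✓)  1101(✓)  1110(✓)  1111(✓)
size-2^1 implicants → -001(✓)  -010(✓)  -011(✓)  -110(✓)  0-10(✓)  00-0(✓)  00-1(✓)  000-(✓)  001-(✓)  1-01(✓)  1-10(✓)  1-11(✓)  10-1(✓)  101-(✓)  11-0(✓)  11-1(✓)  110-(✓)  111-(✓)
size-2^2 implicants → --10  -0-1  -01-  00--  1--1  1-1-  11--
Unchecked terms (primes): --10, -0-1, -01-, 00--, 1--1, 1-1-, 11--
Minterm coverage:
  m1 ⊆ -0-1,00--
  m2 ⊆ --10,-01-,00--
  m3 ⊆ -0-1,-01-,00--
  m6 ⊆ --10 [E]
  m9 ⊆ -0-1,1--1
  m10 ⊆ --10,-01-,1-1-
  m11 ⊆ -0-1,-01-,1--1,1-1-
  m12 ⊆ 11-- [E]
  m13 ⊆ 1--1,11--
  m14 ⊆ --10,1-1-,11--
  m15 ⊆ 1--1,1-1-,11--
E = {--10, 11--}

YES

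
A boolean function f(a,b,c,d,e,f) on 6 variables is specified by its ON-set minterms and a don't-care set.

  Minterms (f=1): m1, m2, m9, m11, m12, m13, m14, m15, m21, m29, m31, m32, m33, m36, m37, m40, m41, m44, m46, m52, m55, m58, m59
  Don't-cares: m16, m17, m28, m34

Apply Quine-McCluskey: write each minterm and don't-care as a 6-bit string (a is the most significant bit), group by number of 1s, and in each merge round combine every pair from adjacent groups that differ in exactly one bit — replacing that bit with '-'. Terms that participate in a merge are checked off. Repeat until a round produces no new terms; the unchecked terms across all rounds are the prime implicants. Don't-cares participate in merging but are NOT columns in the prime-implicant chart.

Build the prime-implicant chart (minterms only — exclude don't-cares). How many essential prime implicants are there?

8

size-2^0 implicants → 000001(✓)  000010(✓)  001001(✓)  001011(✓)  001100(✓)  001101(✓)  001110(✓)  001111(✓)  010000(✓)  010001(✓)  010101(✓)  011100(✓)  011101(✓)  011111(✓)  100000(✓)  100001(✓)  100010(✓)  100100(✓)  100101(✓)  101000(✓)  101001(✓)  101100(✓)  101110(✓)  110100(✓)  110111  111010(✓)  111011(✓)
size-2^1 implicants → -00001(✓)  -00010  -01001(✓)  -01100(✓)  -01110(✓)  0-0001  0-1100(✓)  0-1101(✓)  0-1111(✓)  00-001(✓)  001-01(✓)  001-11(✓)  0010-1(✓)  0011-0(✓)  0011-1(✓)  00110-(✓)  00111-(✓)  01-101  010-01  01000-  0111-1(✓)  01110-(✓)  1-0100  10-000(✓)  10-001(✓)  10-100(✓)  100-00(✓)  100-01(✓)  1000-0  10000-(✓)  10010-(✓)  101-00(✓)  10100-(✓)  1011-0(✓)  11101-
size-2^2 implicants → -0-001  -011-0  0-11-1  0-110-  001--1  0011--  10--00  10-00-  100-0-
Unchecked terms (primes): -0-001, -00010, -011-0, 0-0001, 0-11-1, 0-110-, 001--1, 0011--, 01-101, 010-01, 01000-, 1-0100, 10--00, 10-00-, 100-0-, 1000-0, 110111, 11101-
Minterm coverage:
  m1 ⊆ -0-001,0-0001
  m2 ⊆ -00010 [E]
  m9 ⊆ -0-001,001--1
  m11 ⊆ 001--1 [E]
  m12 ⊆ -011-0,0-110-,0011--
  m13 ⊆ 0-11-1,0-110-,001--1,0011--
  m14 ⊆ -011-0,0011--
  m15 ⊆ 0-11-1,001--1,0011--
  m21 ⊆ 01-101,010-01
  m29 ⊆ 0-11-1,0-110-,01-101
  m31 ⊆ 0-11-1 [E]
  m32 ⊆ 10--00,10-00-,100-0-,1000-0
  m33 ⊆ -0-001,10-00-,100-0-
  m36 ⊆ 1-0100,10--00,100-0-
  m37 ⊆ 100-0- [E]
  m40 ⊆ 10--00,10-00-
  m41 ⊆ -0-001,10-00-
  m44 ⊆ -011-0,10--00
  m46 ⊆ -011-0 [E]
  m52 ⊆ 1-0100 [E]
  m55 ⊆ 110111 [E]
  m58 ⊆ 11101- [E]
  m59 ⊆ 11101- [E]
E = {-00010, -011-0, 0-11-1, 001--1, 1-0100, 100-0-, 110111, 11101-}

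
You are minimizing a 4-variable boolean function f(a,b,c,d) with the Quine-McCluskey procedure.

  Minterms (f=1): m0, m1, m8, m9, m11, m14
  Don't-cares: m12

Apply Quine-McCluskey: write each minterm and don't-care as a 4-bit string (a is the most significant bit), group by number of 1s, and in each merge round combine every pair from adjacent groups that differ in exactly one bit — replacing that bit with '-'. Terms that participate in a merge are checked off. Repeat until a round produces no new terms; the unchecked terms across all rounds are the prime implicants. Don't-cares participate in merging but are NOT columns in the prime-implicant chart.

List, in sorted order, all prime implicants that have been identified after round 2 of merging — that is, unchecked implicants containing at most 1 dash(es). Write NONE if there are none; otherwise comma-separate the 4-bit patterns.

1-00, 10-1, 11-0

[col 0] 0000*, 0001*, 1000*, 1001*, 1011*, 1100*, 1110*
[col 1] -000*, -001*, 000-*, 1-00, 10-1, 100-*, 11-0
[col 2] -00-
Prime implicants: -00-, 1-00, 10-1, 11-0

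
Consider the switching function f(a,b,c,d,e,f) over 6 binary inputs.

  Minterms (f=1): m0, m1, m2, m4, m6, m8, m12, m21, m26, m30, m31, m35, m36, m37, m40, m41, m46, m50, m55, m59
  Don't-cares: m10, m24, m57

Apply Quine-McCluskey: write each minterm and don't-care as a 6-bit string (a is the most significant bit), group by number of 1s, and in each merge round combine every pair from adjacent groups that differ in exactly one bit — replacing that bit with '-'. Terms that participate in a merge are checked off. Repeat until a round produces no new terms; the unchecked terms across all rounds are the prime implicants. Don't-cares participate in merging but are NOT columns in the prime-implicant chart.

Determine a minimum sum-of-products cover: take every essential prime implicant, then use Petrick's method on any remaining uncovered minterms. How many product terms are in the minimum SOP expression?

size-2^0 implicants → 000000(✓)  000001(✓)  000010(✓)  000100(✓)  000110(✓)  001000(✓)  001010(✓)  001100(✓)  010101  011000(✓)  011010(✓)  011110(✓)  011111(✓)  100011  100100(✓)  100101(✓)  101000(✓)  101001(✓)  101110  110010  110111  111001(✓)  111011(✓)
size-2^1 implicants → -00100  -01000  0-1000(✓)  0-1010(✓)  00-000(✓)  00-010(✓)  00-100(✓)  000-00(✓)  000-10(✓)  0000-0(✓)  00000-  0001-0(✓)  001-00(✓)  0010-0(✓)  011-10  0110-0(✓)  01111-  1-1001  10010-  10100-  1110-1
size-2^2 implicants → 0-10-0  00--00  00-0-0  000--0
Unchecked terms (primes): -00100, -01000, 0-10-0, 00--00, 00-0-0, 000--0, 00000-, 010101, 011-10, 01111-, 1-1001, 100011, 10010-, 10100-, 101110, 110010, 110111, 1110-1
Minterm coverage:
  m0 ⊆ 00--00,00-0-0,000--0,00000-
  m1 ⊆ 00000- [E]
  m2 ⊆ 00-0-0,000--0
  m4 ⊆ -00100,00--00,000--0
  m6 ⊆ 000--0 [E]
  m8 ⊆ -01000,0-10-0,00--00,00-0-0
  m12 ⊆ 00--00 [E]
  m21 ⊆ 010101 [E]
  m26 ⊆ 0-10-0,011-10
  m30 ⊆ 011-10,01111-
  m31 ⊆ 01111- [E]
  m35 ⊆ 100011 [E]
  m36 ⊆ -00100,10010-
  m37 ⊆ 10010- [E]
  m40 ⊆ -01000,10100-
  m41 ⊆ 1-1001,10100-
  m46 ⊆ 101110 [E]
  m50 ⊆ 110010 [E]
  m55 ⊆ 110111 [E]
  m59 ⊆ 1110-1 [E]
E = {00--00, 000--0, 00000-, 010101, 01111-, 100011, 10010-, 101110, 110010, 110111, 1110-1}
Petrick residual → 0-10-0, 10100-
Cover = a'cd'f' + a'b'e'f' + a'b'c'f' + a'b'c'd'e' + a'bc'de'f + a'bcde + ab'c'd'ef + ab'c'de' + ab'cd'e' + ab'cdef' + abc'd'ef' + abc'def + abcd'f  |cover|=13

13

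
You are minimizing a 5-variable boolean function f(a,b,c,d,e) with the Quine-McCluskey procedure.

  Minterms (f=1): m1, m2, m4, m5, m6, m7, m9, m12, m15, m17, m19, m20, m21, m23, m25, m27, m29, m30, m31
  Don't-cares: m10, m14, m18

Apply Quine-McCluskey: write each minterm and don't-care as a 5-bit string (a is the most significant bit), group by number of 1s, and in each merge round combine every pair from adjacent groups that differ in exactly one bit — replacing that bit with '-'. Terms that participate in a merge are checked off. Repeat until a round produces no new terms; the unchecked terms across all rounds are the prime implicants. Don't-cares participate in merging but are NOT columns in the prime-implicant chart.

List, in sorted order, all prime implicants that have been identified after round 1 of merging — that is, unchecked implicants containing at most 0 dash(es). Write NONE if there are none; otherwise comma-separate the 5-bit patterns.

size-2^0 implicants → 00001(✓)  00010(✓)  00100(✓)  00101(✓)  00110(✓)  00111(✓)  01001(✓)  01010(✓)  01100(✓)  01110(✓)  01111(✓)  10001(✓)  10010(✓)  10011(✓)  10100(✓)  10101(✓)  10111(✓)  11001(✓)  11011(✓)  11101(✓)  11110(✓)  11111(✓)
size-2^1 implicants → -0001(✓)  -0010  -0100(✓)  -0101(✓)  -0111(✓)  -1001(✓)  -1110(✓)  -1111(✓)  0-001(✓)  0-010(✓)  0-100(✓)  0-110(✓)  0-111(✓)  00-01(✓)  00-10(✓)  001-0(✓)  001-1(✓)  0010-(✓)  0011-(✓)  01-10(✓)  011-0(✓)  0111-(✓)  1-001(✓)  1-011(✓)  1-101(✓)  1-111(✓)  10-01(✓)  10-11(✓)  100-1(✓)  1001-  101-1(✓)  1010-(✓)  11-01(✓)  11-11(✓)  110-1(✓)  111-1(✓)  1111-(✓)
size-2^2 implicants → --001  --111  -0-01  -01-1  -010-  -111-  0--10  0-1-0  0-11-  001--  1--01(✓)  1--11(✓)  1-0-1(✓)  1-1-1(✓)  10--1(✓)  11--1(✓)
size-2^3 implicants → 1---1
Unchecked terms (primes): --001, --111, -0-01, -0010, -01-1, -010-, -111-, 0--10, 0-1-0, 0-11-, 001--, 1---1, 1001-

NONE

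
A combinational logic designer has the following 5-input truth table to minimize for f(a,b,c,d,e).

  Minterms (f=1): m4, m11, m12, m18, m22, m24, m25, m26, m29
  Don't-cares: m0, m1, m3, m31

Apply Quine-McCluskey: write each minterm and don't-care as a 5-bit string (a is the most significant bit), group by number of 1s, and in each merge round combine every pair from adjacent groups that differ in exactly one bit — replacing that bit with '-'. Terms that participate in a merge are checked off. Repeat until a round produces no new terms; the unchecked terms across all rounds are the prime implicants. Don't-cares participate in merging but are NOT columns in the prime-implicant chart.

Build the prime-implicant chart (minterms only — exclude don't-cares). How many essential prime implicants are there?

[col 0] 00000*, 00001*, 00011*, 00100*, 01011*, 01100*, 10010*, 10110*, 11000*, 11001*, 11010*, 11101*, 11111*
[col 1] 0-011, 0-100, 00-00, 000-1, 0000-, 1-010, 10-10, 11-01, 110-0, 1100-, 111-1
Prime implicants: 0-011, 0-100, 00-00, 000-1, 0000-, 1-010, 10-10, 11-01, 110-0, 1100-, 111-1
PI chart (minterm → PIs covering it):
  4 | 0-100,00-00
  11 | 0-011  (sole → essential)
  12 | 0-100  (sole → essential)
  18 | 1-010,10-10
  22 | 10-10  (sole → essential)
  24 | 110-0,1100-
  25 | 11-01,1100-
  26 | 1-010,110-0
  29 | 11-01,111-1
Essential prime implicants: 0-011, 0-100, 10-10

3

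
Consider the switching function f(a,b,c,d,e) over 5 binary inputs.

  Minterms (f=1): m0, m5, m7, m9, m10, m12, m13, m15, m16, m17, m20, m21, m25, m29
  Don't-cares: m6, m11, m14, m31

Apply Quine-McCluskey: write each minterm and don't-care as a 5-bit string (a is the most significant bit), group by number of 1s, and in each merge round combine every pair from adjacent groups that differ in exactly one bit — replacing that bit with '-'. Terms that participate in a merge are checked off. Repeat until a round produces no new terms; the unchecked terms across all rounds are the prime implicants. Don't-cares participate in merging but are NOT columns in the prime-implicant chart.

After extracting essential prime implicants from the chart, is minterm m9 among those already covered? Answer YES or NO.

[col 0] 00000*, 00101*, 00110*, 00111*, 01001*, 01010*, 01011*, 01100*, 01101*, 01110*, 01111*, 10000*, 10001*, 10100*, 10101*, 11001*, 11101*, 11111*
[col 1] -0000, -0101*, -1001*, -1101*, -1111*, 0-101*, 0-110*, 0-111*, 001-1*, 0011-*, 01-01*, 01-10*, 01-11*, 010-1*, 0101-*, 011-0*, 011-1*, 0110-*, 0111-*, 1-001*, 1-101*, 10-00*, 10-01*, 1000-*, 1010-*, 11-01*, 111-1*
[col 2] --101, -1-01, -11-1, 0-1-1, 0-11-, 01--1, 01-1-, 011--, 1--01, 10-0-
Prime implicants: --101, -0000, -1-01, -11-1, 0-1-1, 0-11-, 01--1, 01-1-, 011--, 1--01, 10-0-
PI chart (minterm → PIs covering it):
  0 | -0000  (sole → essential)
  5 | --101,0-1-1
  7 | 0-1-1,0-11-
  9 | -1-01,01--1
  10 | 01-1-  (sole → essential)
  12 | 011--  (sole → essential)
  13 | --101,-1-01,-11-1,0-1-1,01--1,011--
  15 | -11-1,0-1-1,0-11-,01--1,01-1-,011--
  16 | -0000,10-0-
  17 | 1--01,10-0-
  20 | 10-0-  (sole → essential)
  21 | --101,1--01,10-0-
  25 | -1-01,1--01
  29 | --101,-1-01,-11-1,1--01
Essential prime implicants: -0000, 01-1-, 011--, 10-0-

NO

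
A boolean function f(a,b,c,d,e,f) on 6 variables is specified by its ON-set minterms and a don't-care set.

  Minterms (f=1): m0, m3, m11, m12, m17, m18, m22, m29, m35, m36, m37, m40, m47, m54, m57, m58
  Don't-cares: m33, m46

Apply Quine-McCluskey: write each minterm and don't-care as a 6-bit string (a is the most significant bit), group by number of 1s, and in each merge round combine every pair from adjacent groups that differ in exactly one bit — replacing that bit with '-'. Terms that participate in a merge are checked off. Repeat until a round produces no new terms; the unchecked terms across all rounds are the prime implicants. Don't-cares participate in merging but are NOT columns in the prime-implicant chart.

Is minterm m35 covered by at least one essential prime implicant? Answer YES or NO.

Round 0: 000000 000011✓ 001011✓ 001100 010001 010010✓ 010110✓ 011101 100001✓ 100011✓ 100100✓ 100101✓ 101000 101110✓ 101111✓ 110110✓ 111001 111010
Round 1: -00011 -10110 00-011 010-10 100-01 1000-1 10010- 10111-
PIs = {-00011, -10110, 00-011, 000000, 001100, 010-10, 010001, 011101, 100-01, 1000-1, 10010-, 101000, 10111-, 111001, 111010}
Coverage chart:
  m0: 000000 ←essential
  m3: -00011,00-011
  m11: 00-011 ←essential
  m12: 001100 ←essential
  m17: 010001 ←essential
  m18: 010-10 ←essential
  m22: -10110,010-10
  m29: 011101 ←essential
  m35: -00011,1000-1
  m36: 10010- ←essential
  m37: 100-01,10010-
  m40: 101000 ←essential
  m47: 10111- ←essential
  m54: -10110 ←essential
  m57: 111001 ←essential
  m58: 111010 ←essential
Essential: -10110, 00-011, 000000, 001100, 010-10, 010001, 011101, 10010-, 101000, 10111-, 111001, 111010

NO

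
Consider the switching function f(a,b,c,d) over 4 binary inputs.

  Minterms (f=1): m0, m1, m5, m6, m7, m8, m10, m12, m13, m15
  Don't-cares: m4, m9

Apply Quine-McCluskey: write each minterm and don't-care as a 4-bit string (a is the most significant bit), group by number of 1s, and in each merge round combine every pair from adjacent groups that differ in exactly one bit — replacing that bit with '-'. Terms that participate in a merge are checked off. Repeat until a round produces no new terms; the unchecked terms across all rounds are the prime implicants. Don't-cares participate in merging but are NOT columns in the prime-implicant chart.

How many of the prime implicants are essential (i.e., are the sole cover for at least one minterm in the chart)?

size-2^0 implicants → 0000(✓)  0001(✓)  0100(✓)  0101(✓)  0110(✓)  0111(✓)  1000(✓)  1001(✓)  1010(✓)  1100(✓)  1101(✓)  1111(✓)
size-2^1 implicants → -000(✓)  -001(✓)  -100(✓)  -101(✓)  -111(✓)  0-00(✓)  0-01(✓)  000-(✓)  01-0(✓)  01-1(✓)  010-(✓)  011-(✓)  1-00(✓)  1-01(✓)  10-0  100-(✓)  11-1(✓)  110-(✓)
size-2^2 implicants → --00(✓)  --01(✓)  -00-(✓)  -1-1  -10-(✓)  0-0-(✓)  01--  1-0-(✓)
size-2^3 implicants → --0-
Unchecked terms (primes): --0-, -1-1, 01--, 10-0
Minterm coverage:
  m0 ⊆ --0- [E]
  m1 ⊆ --0- [E]
  m5 ⊆ --0-,-1-1,01--
  m6 ⊆ 01-- [E]
  m7 ⊆ -1-1,01--
  m8 ⊆ --0-,10-0
  m10 ⊆ 10-0 [E]
  m12 ⊆ --0- [E]
  m13 ⊆ --0-,-1-1
  m15 ⊆ -1-1 [E]
E = {--0-, -1-1, 01--, 10-0}

4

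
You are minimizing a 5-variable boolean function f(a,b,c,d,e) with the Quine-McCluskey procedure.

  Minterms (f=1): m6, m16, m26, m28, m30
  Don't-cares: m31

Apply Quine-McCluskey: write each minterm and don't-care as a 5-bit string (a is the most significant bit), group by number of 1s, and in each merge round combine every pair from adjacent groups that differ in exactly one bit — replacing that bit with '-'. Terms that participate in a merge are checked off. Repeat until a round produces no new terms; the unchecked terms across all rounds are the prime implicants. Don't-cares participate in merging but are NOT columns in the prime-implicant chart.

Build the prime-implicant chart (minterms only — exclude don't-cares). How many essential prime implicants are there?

4

Round 0: 00110 10000 11010✓ 11100✓ 11110✓ 11111✓
Round 1: 11-10 111-0 1111-
PIs = {00110, 10000, 11-10, 111-0, 1111-}
Coverage chart:
  m6: 00110 ←essential
  m16: 10000 ←essential
  m26: 11-10 ←essential
  m28: 111-0 ←essential
  m30: 11-10,111-0,1111-
Essential: 00110, 10000, 11-10, 111-0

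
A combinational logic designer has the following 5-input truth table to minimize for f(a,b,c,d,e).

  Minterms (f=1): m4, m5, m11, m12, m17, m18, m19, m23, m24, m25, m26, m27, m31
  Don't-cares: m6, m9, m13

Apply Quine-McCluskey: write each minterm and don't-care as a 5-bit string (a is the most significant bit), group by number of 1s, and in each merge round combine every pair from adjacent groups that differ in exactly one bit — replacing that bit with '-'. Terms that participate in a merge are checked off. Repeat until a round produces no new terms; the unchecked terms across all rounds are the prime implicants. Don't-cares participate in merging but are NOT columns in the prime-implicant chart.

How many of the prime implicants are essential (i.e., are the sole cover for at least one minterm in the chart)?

[col 0] 00100*, 00101*, 00110*, 01001*, 01011*, 01100*, 01101*, 10001*, 10010*, 10011*, 10111*, 11000*, 11001*, 11010*, 11011*, 11111*
[col 1] -1001*, -1011*, 0-100*, 0-101*, 001-0, 0010-*, 01-01, 010-1*, 0110-*, 1-001*, 1-010*, 1-011*, 1-111*, 10-11*, 100-1*, 1001-*, 11-11*, 110-0*, 110-1*, 1100-*, 1101-*
[col 2] -10-1, 0-10-, 1--11, 1-0-1, 1-01-, 110--
Prime implicants: -10-1, 0-10-, 001-0, 01-01, 1--11, 1-0-1, 1-01-, 110--
PI chart (minterm → PIs covering it):
  4 | 0-10-,001-0
  5 | 0-10-  (sole → essential)
  11 | -10-1  (sole → essential)
  12 | 0-10-  (sole → essential)
  17 | 1-0-1  (sole → essential)
  18 | 1-01-  (sole → essential)
  19 | 1--11,1-0-1,1-01-
  23 | 1--11  (sole → essential)
  24 | 110--  (sole → essential)
  25 | -10-1,1-0-1,110--
  26 | 1-01-,110--
  27 | -10-1,1--11,1-0-1,1-01-,110--
  31 | 1--11  (sole → essential)
Essential prime implicants: -10-1, 0-10-, 1--11, 1-0-1, 1-01-, 110--

6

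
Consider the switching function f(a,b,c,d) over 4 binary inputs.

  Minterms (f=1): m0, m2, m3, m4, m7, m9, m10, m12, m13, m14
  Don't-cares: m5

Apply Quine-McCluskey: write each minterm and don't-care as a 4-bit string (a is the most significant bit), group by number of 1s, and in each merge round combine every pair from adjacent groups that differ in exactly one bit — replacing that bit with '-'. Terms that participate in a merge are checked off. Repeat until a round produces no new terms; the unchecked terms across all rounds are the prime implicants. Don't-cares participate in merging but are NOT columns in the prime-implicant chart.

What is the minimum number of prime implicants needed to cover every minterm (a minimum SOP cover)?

size-2^0 implicants → 0000(✓)  0010(✓)  0011(✓)  0100(✓)  0101(✓)  0111(✓)  1001(✓)  1010(✓)  1100(✓)  1101(✓)  1110(✓)
size-2^1 implicants → -010  -100(✓)  -101(✓)  0-00  0-11  00-0  001-  01-1  010-(✓)  1-01  1-10  11-0  110-(✓)
size-2^2 implicants → -10-
Unchecked terms (primes): -010, -10-, 0-00, 0-11, 00-0, 001-, 01-1, 1-01, 1-10, 11-0
Minterm coverage:
  m0 ⊆ 0-00,00-0
  m2 ⊆ -010,00-0,001-
  m3 ⊆ 0-11,001-
  m4 ⊆ -10-,0-00
  m7 ⊆ 0-11,01-1
  m9 ⊆ 1-01 [E]
  m10 ⊆ -010,1-10
  m12 ⊆ -10-,11-0
  m13 ⊆ -10-,1-01
  m14 ⊆ 1-10,11-0
E = {1-01}
Petrick residual → -010, 0-00, 0-11, 11-0
Cover = b'cd' + a'c'd' + a'cd + ac'd + abd'  |cover|=5

5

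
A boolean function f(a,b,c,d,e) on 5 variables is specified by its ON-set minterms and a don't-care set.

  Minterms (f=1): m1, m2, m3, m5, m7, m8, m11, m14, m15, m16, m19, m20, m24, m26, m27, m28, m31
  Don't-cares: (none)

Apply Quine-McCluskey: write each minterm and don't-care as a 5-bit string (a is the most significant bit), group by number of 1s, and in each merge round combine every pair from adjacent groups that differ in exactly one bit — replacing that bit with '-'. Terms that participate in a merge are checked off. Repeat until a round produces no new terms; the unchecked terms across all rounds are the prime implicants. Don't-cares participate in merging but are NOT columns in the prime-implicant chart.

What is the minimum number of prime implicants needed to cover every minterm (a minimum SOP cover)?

8

[col 0] 00001*, 00010*, 00011*, 00101*, 00111*, 01000*, 01011*, 01110*, 01111*, 10000*, 10011*, 10100*, 11000*, 11010*, 11011*, 11100*, 11111*
[col 1] -0011*, -1000, -1011*, -1111*, 0-011*, 0-111*, 00-01*, 00-11*, 000-1*, 0001-, 001-1*, 01-11*, 0111-, 1-000*, 1-011*, 1-100*, 10-00*, 11-00*, 11-11*, 110-0, 1101-
[col 2] --011, -1-11, 0--11, 00--1, 1--00
Prime implicants: --011, -1-11, -1000, 0--11, 00--1, 0001-, 0111-, 1--00, 110-0, 1101-
PI chart (minterm → PIs covering it):
  1 | 00--1  (sole → essential)
  2 | 0001-  (sole → essential)
  3 | --011,0--11,00--1,0001-
  5 | 00--1  (sole → essential)
  7 | 0--11,00--1
  8 | -1000  (sole → essential)
  11 | --011,-1-11,0--11
  14 | 0111-  (sole → essential)
  15 | -1-11,0--11,0111-
  16 | 1--00  (sole → essential)
  19 | --011  (sole → essential)
  20 | 1--00  (sole → essential)
  24 | -1000,1--00,110-0
  26 | 110-0,1101-
  27 | --011,-1-11,1101-
  28 | 1--00  (sole → essential)
  31 | -1-11  (sole → essential)
Essential prime implicants: --011, -1-11, -1000, 00--1, 0001-, 0111-, 1--00
Petrick residual → 110-0
Minimum SOP uses 8 PIs: c'de + bde + bc'd'e' + a'b'e + a'b'c'd + a'bcd + ad'e' + abc'e'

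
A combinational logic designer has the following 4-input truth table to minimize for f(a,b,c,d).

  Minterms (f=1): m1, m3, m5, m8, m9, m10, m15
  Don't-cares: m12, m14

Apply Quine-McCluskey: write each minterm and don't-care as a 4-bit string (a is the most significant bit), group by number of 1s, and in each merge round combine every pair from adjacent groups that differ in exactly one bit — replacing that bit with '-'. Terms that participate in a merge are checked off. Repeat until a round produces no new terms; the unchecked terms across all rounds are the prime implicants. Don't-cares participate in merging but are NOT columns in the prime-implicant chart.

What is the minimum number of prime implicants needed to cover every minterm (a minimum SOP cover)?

5

Round 0: 0001✓ 0011✓ 0101✓ 1000✓ 1001✓ 1010✓ 1100✓ 1110✓ 1111✓
Round 1: -001 0-01 00-1 1-00✓ 1-10✓ 10-0✓ 100- 11-0✓ 111-
Round 2: 1--0
PIs = {-001, 0-01, 00-1, 1--0, 100-, 111-}
Coverage chart:
  m1: -001,0-01,00-1
  m3: 00-1 ←essential
  m5: 0-01 ←essential
  m8: 1--0,100-
  m9: -001,100-
  m10: 1--0 ←essential
  m15: 111- ←essential
Essential: 0-01, 00-1, 1--0, 111-
Petrick residual → -001
Min cover (5 terms): b'c'd + a'c'd + a'b'd + ad' + abc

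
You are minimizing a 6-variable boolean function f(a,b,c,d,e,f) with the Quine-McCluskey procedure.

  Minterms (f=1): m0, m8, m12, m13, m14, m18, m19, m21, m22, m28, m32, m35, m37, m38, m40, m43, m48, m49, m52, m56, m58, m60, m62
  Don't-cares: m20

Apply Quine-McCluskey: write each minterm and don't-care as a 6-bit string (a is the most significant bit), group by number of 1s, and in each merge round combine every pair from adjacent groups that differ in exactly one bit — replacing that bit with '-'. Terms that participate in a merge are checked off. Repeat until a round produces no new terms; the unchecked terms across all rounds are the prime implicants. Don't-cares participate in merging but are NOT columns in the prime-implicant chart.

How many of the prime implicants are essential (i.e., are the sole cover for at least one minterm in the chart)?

Round 0: 000000✓ 001000✓ 001100✓ 001101✓ 001110✓ 010010✓ 010011✓ 010100✓ 010101✓ 010110✓ 011100✓ 100000✓ 100011✓ 100101 100110 101000✓ 101011✓ 110000✓ 110001✓ 110100✓ 111000✓ 111010✓ 111100✓ 111110✓
Round 1: -00000✓ -01000✓ -10100✓ -11100✓ 0-1100 00-000✓ 001-00 0011-0 00110- 01-100✓ 010-10 01001- 0101-0 01010- 1-0000✓ 1-1000✓ 10-000✓ 10-011 11-000✓ 11-100✓ 110-00✓ 11000- 111-00✓ 111-10✓ 1110-0✓ 1111-0✓
Round 2: -0-000 -1-100 1--000 11--00 111--0
PIs = {-0-000, -1-100, 0-1100, 001-00, 0011-0, 00110-, 010-10, 01001-, 0101-0, 01010-, 1--000, 10-011, 100101, 100110, 11--00, 11000-, 111--0}
Coverage chart:
  m0: -0-000 ←essential
  m8: -0-000,001-00
  m12: 0-1100,001-00,0011-0,00110-
  m13: 00110- ←essential
  m14: 0011-0 ←essential
  m18: 010-10,01001-
  m19: 01001- ←essential
  m21: 01010- ←essential
  m22: 010-10,0101-0
  m28: -1-100,0-1100
  m32: -0-000,1--000
  m35: 10-011 ←essential
  m37: 100101 ←essential
  m38: 100110 ←essential
  m40: -0-000,1--000
  m43: 10-011 ←essential
  m48: 1--000,11--00,11000-
  m49: 11000- ←essential
  m52: -1-100,11--00
  m56: 1--000,11--00,111--0
  m58: 111--0 ←essential
  m60: -1-100,11--00,111--0
  m62: 111--0 ←essential
Essential: -0-000, 0011-0, 00110-, 01001-, 01010-, 10-011, 100101, 100110, 11000-, 111--0

10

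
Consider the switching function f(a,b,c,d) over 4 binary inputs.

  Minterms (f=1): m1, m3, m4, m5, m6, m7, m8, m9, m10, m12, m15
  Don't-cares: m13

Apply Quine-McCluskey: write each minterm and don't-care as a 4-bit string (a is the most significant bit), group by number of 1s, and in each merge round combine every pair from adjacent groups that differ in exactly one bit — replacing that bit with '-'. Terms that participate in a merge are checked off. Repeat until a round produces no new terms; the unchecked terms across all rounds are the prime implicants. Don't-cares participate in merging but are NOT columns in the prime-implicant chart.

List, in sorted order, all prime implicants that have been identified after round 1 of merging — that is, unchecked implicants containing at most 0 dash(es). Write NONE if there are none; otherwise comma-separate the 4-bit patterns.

size-2^0 implicants → 0001(✓)  0011(✓)  0100(✓)  0101(✓)  0110(✓)  0111(✓)  1000(✓)  1001(✓)  1010(✓)  1100(✓)  1101(✓)  1111(✓)
size-2^1 implicants → -001(✓)  -100(✓)  -101(✓)  -111(✓)  0-01(✓)  0-11(✓)  00-1(✓)  01-0(✓)  01-1(✓)  010-(✓)  011-(✓)  1-00(✓)  1-01(✓)  10-0  100-(✓)  11-1(✓)  110-(✓)
size-2^2 implicants → --01  -1-1  -10-  0--1  01--  1-0-
Unchecked terms (primes): --01, -1-1, -10-, 0--1, 01--, 1-0-, 10-0

NONE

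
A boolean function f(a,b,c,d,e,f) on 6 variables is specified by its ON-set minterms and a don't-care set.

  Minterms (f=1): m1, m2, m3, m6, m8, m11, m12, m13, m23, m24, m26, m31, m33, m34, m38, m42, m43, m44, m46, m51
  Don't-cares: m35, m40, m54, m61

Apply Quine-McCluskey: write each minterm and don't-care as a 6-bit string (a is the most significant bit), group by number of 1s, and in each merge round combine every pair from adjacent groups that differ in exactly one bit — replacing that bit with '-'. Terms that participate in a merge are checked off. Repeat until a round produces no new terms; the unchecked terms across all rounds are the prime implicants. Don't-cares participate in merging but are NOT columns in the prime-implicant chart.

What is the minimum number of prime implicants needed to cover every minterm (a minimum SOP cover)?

[col 0] 000001*, 000010*, 000011*, 000110*, 001000*, 001011*, 001100*, 001101*, 010111*, 011000*, 011010*, 011111*, 100001*, 100010*, 100011*, 100110*, 101000*, 101010*, 101011*, 101100*, 101110*, 110011*, 110110*, 111101
[col 1] -00001*, -00010*, -00011*, -00110*, -01000*, -01011*, -01100*, 0-1000, 00-011*, 000-10*, 0000-1*, 00001-*, 001-00*, 00110-, 01-111, 0110-0, 1-0011, 1-0110, 10-010*, 10-011*, 10-110*, 100-10*, 1000-1*, 10001-*, 101-00*, 101-10*, 1010-0*, 10101-*, 1011-0*
[col 2] -0-011, -00-10, -000-1, -0001-, -01-00, 10--10, 10-01-, 101--0
Prime implicants: -0-011, -00-10, -000-1, -0001-, -01-00, 0-1000, 00110-, 01-111, 0110-0, 1-0011, 1-0110, 10--10, 10-01-, 101--0, 111101
PI chart (minterm → PIs covering it):
  1 | -000-1  (sole → essential)
  2 | -00-10,-0001-
  3 | -0-011,-000-1,-0001-
  6 | -00-10  (sole → essential)
  8 | -01-00,0-1000
  11 | -0-011  (sole → essential)
  12 | -01-00,00110-
  13 | 00110-  (sole → essential)
  23 | 01-111  (sole → essential)
  24 | 0-1000,0110-0
  26 | 0110-0  (sole → essential)
  31 | 01-111  (sole → essential)
  33 | -000-1  (sole → essential)
  34 | -00-10,-0001-,10--10,10-01-
  38 | -00-10,1-0110,10--10
  42 | 10--10,10-01-,101--0
  43 | -0-011,10-01-
  44 | -01-00,101--0
  46 | 10--10,101--0
  51 | 1-0011  (sole → essential)
Essential prime implicants: -0-011, -00-10, -000-1, 00110-, 01-111, 0110-0, 1-0011
Petrick residual → -01-00, 10--10
Minimum SOP uses 9 PIs: b'd'ef + b'c'ef' + b'c'd'f + b'ce'f' + a'b'cde' + a'bdef + a'bcd'f' + ac'd'ef + ab'ef'

9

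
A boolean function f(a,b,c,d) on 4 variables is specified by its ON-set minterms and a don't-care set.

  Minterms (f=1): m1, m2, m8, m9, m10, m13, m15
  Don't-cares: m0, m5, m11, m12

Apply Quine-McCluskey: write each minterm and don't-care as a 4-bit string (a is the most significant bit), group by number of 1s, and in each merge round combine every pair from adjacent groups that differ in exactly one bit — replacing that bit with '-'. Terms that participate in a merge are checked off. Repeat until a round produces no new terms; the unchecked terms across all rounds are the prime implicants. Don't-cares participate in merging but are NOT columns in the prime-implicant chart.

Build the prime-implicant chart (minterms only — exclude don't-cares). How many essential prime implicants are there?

Round 0: 0000✓ 0001✓ 0010✓ 0101✓ 1000✓ 1001✓ 1010✓ 1011✓ 1100✓ 1101✓ 1111✓
Round 1: -000✓ -001✓ -010✓ -101✓ 0-01✓ 00-0✓ 000-✓ 1-00✓ 1-01✓ 1-11✓ 10-0✓ 10-1✓ 100-✓ 101-✓ 11-1✓ 110-✓
Round 2: --01 -0-0 -00- 1--1 1-0- 10--
PIs = {--01, -0-0, -00-, 1--1, 1-0-, 10--}
Coverage chart:
  m1: --01,-00-
  m2: -0-0 ←essential
  m8: -0-0,-00-,1-0-,10--
  m9: --01,-00-,1--1,1-0-,10--
  m10: -0-0,10--
  m13: --01,1--1,1-0-
  m15: 1--1 ←essential
Essential: -0-0, 1--1

2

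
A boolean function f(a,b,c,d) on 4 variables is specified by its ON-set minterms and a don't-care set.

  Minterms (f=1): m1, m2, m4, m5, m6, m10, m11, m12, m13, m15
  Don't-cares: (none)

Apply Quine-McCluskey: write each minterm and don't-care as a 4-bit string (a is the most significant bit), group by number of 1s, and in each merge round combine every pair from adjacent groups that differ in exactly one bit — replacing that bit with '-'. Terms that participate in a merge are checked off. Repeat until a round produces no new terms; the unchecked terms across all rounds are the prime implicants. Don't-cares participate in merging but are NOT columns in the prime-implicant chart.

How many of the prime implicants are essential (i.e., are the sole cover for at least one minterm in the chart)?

Round 0: 0001✓ 0010✓ 0100✓ 0101✓ 0110✓ 1010✓ 1011✓ 1100✓ 1101✓ 1111✓
Round 1: -010 -100✓ -101✓ 0-01 0-10 01-0 010-✓ 1-11 101- 11-1 110-✓
Round 2: -10-
PIs = {-010, -10-, 0-01, 0-10, 01-0, 1-11, 101-, 11-1}
Coverage chart:
  m1: 0-01 ←essential
  m2: -010,0-10
  m4: -10-,01-0
  m5: -10-,0-01
  m6: 0-10,01-0
  m10: -010,101-
  m11: 1-11,101-
  m12: -10- ←essential
  m13: -10-,11-1
  m15: 1-11,11-1
Essential: -10-, 0-01

2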